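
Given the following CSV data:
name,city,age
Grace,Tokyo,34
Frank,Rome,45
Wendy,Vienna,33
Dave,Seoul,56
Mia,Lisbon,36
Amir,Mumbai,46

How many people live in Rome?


Scanning city column for 'Rome':
  Row 2: Frank -> MATCH
Total matches: 1

ANSWER: 1


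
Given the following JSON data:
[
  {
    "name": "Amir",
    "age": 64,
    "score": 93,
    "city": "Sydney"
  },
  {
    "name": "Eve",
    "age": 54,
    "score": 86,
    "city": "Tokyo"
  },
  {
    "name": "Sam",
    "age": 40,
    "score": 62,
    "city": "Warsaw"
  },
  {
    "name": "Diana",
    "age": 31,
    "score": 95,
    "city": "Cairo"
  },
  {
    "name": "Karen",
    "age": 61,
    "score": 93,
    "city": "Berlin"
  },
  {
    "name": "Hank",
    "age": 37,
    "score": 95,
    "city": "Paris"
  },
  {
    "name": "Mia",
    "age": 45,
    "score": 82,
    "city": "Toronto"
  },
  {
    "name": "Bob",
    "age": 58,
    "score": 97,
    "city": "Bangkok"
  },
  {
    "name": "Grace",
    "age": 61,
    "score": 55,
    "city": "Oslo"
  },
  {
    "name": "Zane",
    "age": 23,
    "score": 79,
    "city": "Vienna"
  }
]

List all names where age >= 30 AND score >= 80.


Checking both conditions:
  Amir (age=64, score=93) -> YES
  Eve (age=54, score=86) -> YES
  Sam (age=40, score=62) -> no
  Diana (age=31, score=95) -> YES
  Karen (age=61, score=93) -> YES
  Hank (age=37, score=95) -> YES
  Mia (age=45, score=82) -> YES
  Bob (age=58, score=97) -> YES
  Grace (age=61, score=55) -> no
  Zane (age=23, score=79) -> no


ANSWER: Amir, Eve, Diana, Karen, Hank, Mia, Bob


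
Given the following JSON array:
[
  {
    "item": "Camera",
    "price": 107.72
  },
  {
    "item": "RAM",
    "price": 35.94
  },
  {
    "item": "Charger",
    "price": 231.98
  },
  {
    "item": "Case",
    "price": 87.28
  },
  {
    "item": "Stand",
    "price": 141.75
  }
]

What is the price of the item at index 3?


Array index 3 -> Case
price = 87.28

ANSWER: 87.28


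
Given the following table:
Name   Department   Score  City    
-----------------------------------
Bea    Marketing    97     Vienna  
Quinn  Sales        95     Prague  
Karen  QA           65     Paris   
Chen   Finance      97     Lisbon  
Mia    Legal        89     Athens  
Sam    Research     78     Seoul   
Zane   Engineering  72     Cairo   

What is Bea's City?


Row 1: Bea
City = Vienna

ANSWER: Vienna


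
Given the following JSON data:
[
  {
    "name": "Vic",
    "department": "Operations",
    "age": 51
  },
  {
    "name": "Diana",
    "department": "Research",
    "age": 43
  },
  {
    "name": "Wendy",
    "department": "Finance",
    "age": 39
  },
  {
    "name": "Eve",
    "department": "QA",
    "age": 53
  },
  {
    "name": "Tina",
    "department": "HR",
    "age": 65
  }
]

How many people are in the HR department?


Scanning records for department = HR
  Record 4: Tina
Count: 1

ANSWER: 1


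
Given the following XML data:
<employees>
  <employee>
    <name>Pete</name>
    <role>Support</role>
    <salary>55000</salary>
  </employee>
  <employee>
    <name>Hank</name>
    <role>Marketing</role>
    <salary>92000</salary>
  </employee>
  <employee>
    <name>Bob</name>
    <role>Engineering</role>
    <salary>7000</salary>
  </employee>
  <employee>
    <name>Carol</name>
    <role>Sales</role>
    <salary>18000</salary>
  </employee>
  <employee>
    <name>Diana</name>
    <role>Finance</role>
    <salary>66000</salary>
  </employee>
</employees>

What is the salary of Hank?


Searching for <employee> with <name>Hank</name>
Found at position 2
<salary>92000</salary>

ANSWER: 92000


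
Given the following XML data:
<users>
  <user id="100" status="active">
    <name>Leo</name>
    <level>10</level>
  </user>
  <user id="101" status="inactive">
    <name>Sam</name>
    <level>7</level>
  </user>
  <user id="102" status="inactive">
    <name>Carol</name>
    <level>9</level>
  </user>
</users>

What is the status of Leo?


Finding user with name = Leo
user id="100" status="active"

ANSWER: active


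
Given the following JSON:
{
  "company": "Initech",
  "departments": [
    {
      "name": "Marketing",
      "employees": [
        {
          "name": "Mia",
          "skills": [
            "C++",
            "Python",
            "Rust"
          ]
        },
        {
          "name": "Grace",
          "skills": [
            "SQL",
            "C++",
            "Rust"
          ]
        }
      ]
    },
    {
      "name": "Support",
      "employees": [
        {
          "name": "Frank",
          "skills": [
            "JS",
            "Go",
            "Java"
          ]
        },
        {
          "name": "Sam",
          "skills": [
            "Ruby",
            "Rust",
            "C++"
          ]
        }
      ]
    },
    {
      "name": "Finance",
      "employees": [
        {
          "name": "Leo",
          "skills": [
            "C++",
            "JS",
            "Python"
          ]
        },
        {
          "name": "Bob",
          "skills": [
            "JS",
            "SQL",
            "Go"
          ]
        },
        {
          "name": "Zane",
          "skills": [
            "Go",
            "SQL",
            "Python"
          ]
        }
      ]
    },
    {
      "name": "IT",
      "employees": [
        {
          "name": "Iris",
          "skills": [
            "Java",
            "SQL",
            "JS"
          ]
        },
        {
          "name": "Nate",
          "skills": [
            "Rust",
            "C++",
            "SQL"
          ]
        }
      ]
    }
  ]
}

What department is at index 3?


Path: departments[3].name
Value: IT

ANSWER: IT


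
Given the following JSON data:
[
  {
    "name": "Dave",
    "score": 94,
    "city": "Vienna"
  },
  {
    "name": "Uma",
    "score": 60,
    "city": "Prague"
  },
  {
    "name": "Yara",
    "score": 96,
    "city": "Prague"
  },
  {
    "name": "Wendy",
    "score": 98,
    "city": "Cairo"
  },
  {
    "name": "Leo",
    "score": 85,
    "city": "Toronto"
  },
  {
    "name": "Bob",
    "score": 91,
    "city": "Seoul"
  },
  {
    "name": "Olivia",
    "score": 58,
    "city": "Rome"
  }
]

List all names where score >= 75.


Filtering records where score >= 75:
  Dave (score=94) -> YES
  Uma (score=60) -> no
  Yara (score=96) -> YES
  Wendy (score=98) -> YES
  Leo (score=85) -> YES
  Bob (score=91) -> YES
  Olivia (score=58) -> no


ANSWER: Dave, Yara, Wendy, Leo, Bob


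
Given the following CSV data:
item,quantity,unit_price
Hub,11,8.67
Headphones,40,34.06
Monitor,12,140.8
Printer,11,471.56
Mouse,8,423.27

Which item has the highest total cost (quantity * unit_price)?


Computing row totals:
  Hub: 95.37
  Headphones: 1362.4
  Monitor: 1689.6
  Printer: 5187.16
  Mouse: 3386.16
Maximum: Printer (5187.16)

ANSWER: Printer


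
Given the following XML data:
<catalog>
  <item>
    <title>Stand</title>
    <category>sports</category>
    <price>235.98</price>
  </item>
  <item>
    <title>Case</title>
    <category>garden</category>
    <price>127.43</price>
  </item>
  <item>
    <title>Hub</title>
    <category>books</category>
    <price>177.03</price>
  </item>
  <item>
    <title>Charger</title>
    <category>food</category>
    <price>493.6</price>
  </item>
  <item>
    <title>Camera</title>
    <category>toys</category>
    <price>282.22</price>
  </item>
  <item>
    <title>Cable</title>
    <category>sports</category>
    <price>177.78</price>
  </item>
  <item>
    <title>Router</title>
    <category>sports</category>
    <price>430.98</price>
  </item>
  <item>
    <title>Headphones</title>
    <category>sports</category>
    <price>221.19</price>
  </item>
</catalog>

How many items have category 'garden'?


Scanning <item> elements for <category>garden</category>:
  Item 2: Case -> MATCH
Count: 1

ANSWER: 1


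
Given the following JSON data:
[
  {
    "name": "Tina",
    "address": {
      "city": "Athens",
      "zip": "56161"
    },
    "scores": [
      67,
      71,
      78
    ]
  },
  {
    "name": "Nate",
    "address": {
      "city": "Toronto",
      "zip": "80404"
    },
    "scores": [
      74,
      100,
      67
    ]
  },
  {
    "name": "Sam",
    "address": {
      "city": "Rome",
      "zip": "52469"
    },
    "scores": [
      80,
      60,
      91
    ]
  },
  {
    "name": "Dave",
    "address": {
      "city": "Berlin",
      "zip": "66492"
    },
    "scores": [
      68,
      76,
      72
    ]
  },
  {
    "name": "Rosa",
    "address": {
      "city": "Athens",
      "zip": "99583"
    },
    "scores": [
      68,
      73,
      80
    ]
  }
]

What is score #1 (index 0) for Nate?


Path: records[1].scores[0]
Value: 74

ANSWER: 74


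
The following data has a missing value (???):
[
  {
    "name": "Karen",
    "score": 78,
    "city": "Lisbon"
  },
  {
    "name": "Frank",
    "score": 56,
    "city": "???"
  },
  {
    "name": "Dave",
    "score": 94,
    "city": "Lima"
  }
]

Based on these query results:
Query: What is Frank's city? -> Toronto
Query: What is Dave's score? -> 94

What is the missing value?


The missing value is Frank's city
From query: Frank's city = Toronto

ANSWER: Toronto


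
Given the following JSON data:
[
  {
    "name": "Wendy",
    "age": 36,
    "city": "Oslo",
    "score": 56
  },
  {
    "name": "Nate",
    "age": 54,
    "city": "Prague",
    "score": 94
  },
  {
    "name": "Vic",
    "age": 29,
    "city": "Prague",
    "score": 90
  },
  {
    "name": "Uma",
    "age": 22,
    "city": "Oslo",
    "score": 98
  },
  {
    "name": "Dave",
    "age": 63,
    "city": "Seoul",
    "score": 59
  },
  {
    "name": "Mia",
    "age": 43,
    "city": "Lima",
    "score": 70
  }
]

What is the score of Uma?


Looking up record where name = Uma
Record index: 3
Field 'score' = 98

ANSWER: 98


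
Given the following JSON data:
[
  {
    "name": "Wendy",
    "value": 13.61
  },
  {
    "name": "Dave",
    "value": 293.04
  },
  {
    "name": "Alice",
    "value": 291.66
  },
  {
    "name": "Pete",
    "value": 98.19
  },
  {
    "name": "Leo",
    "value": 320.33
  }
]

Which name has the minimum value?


Comparing values:
  Wendy: 13.61
  Dave: 293.04
  Alice: 291.66
  Pete: 98.19
  Leo: 320.33
Minimum: Wendy (13.61)

ANSWER: Wendy


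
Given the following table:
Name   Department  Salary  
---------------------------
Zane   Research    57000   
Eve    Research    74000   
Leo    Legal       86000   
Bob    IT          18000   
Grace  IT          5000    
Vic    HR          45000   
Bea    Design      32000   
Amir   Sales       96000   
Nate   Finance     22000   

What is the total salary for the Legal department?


Legal department members:
  Leo: 86000
Total = 86000 = 86000

ANSWER: 86000


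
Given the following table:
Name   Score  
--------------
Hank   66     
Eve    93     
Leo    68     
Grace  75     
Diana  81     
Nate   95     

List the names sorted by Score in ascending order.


Sorting by Score (ascending):
  Hank: 66
  Leo: 68
  Grace: 75
  Diana: 81
  Eve: 93
  Nate: 95


ANSWER: Hank, Leo, Grace, Diana, Eve, Nate


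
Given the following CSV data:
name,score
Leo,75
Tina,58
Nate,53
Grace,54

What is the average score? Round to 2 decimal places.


Scores: 75, 58, 53, 54
Sum = 240
Count = 4
Average = 240 / 4 = 60.00

ANSWER: 60.00


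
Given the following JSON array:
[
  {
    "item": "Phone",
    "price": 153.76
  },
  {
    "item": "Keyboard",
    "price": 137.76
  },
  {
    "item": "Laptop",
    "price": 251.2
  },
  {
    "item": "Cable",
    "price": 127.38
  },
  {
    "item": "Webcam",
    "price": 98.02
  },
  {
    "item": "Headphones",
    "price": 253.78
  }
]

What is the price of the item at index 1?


Array index 1 -> Keyboard
price = 137.76

ANSWER: 137.76


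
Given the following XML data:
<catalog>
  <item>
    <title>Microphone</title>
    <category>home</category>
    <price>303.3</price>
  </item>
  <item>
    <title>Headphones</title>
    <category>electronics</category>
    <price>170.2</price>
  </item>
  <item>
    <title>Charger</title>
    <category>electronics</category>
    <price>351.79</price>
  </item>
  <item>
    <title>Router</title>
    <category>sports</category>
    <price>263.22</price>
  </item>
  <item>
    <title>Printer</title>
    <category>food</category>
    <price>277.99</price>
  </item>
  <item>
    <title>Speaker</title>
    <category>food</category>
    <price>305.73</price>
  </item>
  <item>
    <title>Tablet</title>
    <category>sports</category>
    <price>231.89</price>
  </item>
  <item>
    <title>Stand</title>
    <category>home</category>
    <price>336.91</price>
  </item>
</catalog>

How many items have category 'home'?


Scanning <item> elements for <category>home</category>:
  Item 1: Microphone -> MATCH
  Item 8: Stand -> MATCH
Count: 2

ANSWER: 2


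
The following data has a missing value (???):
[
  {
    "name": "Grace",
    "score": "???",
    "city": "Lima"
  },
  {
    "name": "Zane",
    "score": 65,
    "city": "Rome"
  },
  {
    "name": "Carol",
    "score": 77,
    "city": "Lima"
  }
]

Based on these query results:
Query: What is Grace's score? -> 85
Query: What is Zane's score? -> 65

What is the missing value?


The missing value is Grace's score
From query: Grace's score = 85

ANSWER: 85


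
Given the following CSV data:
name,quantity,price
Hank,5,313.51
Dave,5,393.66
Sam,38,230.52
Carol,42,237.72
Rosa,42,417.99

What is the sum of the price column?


Values in 'price' column:
  Row 1: 313.51
  Row 2: 393.66
  Row 3: 230.52
  Row 4: 237.72
  Row 5: 417.99
Sum = 313.51 + 393.66 + 230.52 + 237.72 + 417.99 = 1593.4

ANSWER: 1593.4


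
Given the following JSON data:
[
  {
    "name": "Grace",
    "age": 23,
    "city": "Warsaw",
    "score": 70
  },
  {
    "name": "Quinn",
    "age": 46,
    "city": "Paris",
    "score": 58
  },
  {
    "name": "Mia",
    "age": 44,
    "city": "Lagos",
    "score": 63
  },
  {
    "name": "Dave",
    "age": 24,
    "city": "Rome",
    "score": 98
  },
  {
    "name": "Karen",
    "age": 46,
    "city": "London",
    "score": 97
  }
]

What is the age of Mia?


Looking up record where name = Mia
Record index: 2
Field 'age' = 44

ANSWER: 44


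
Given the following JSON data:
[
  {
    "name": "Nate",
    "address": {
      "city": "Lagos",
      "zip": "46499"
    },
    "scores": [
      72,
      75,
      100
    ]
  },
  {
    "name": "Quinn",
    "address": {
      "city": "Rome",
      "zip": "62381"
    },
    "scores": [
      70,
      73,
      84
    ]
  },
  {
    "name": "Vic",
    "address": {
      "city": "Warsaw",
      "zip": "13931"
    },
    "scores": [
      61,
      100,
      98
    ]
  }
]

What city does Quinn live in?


Path: records[1].address.city
Value: Rome

ANSWER: Rome


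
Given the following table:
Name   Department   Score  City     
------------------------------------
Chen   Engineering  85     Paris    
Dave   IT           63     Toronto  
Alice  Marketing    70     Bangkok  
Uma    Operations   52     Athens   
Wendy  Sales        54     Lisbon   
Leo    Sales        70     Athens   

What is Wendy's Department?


Row 5: Wendy
Department = Sales

ANSWER: Sales


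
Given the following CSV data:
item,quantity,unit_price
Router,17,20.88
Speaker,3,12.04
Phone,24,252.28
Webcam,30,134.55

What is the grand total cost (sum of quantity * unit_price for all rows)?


Computing row totals:
  Router: 17 * 20.88 = 354.96
  Speaker: 3 * 12.04 = 36.12
  Phone: 24 * 252.28 = 6054.72
  Webcam: 30 * 134.55 = 4036.5
Grand total = 354.96 + 36.12 + 6054.72 + 4036.5 = 10482.3

ANSWER: 10482.3


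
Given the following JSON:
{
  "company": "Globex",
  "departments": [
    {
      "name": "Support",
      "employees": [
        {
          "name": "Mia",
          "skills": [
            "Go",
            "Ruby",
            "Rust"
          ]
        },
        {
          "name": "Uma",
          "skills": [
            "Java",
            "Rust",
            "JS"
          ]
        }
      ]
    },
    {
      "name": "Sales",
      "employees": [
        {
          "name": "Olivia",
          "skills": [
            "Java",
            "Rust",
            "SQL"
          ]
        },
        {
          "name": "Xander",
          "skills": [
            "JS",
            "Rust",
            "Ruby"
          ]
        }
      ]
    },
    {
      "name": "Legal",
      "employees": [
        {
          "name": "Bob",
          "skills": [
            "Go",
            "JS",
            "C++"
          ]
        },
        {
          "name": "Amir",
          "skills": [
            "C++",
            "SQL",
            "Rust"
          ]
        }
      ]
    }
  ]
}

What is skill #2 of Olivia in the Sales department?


Path: departments[1].employees[0].skills[1]
Value: Rust

ANSWER: Rust


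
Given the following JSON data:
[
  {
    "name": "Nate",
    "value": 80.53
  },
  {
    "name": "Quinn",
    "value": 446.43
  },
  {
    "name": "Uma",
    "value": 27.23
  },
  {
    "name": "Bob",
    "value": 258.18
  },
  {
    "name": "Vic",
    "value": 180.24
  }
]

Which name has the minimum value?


Comparing values:
  Nate: 80.53
  Quinn: 446.43
  Uma: 27.23
  Bob: 258.18
  Vic: 180.24
Minimum: Uma (27.23)

ANSWER: Uma


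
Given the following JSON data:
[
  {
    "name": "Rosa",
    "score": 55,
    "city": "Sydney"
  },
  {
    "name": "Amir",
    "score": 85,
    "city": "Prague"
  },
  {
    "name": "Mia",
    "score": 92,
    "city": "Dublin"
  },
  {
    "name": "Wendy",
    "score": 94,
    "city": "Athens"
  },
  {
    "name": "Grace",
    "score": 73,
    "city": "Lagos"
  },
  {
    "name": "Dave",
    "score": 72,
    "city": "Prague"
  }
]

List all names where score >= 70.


Filtering records where score >= 70:
  Rosa (score=55) -> no
  Amir (score=85) -> YES
  Mia (score=92) -> YES
  Wendy (score=94) -> YES
  Grace (score=73) -> YES
  Dave (score=72) -> YES


ANSWER: Amir, Mia, Wendy, Grace, Dave


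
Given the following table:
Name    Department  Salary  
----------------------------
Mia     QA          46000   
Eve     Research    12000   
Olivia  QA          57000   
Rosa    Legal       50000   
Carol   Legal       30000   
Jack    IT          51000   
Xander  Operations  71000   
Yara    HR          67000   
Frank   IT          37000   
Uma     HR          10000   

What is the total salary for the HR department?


HR department members:
  Yara: 67000
  Uma: 10000
Total = 67000 + 10000 = 77000

ANSWER: 77000


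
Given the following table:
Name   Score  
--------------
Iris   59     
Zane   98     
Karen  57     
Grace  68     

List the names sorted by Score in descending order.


Sorting by Score (descending):
  Zane: 98
  Grace: 68
  Iris: 59
  Karen: 57


ANSWER: Zane, Grace, Iris, Karen


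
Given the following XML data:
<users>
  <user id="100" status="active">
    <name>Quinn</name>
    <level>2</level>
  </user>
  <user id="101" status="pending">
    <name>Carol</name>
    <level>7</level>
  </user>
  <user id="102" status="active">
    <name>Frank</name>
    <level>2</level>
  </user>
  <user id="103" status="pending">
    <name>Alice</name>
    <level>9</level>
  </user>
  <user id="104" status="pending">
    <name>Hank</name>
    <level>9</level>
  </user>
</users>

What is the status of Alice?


Finding user with name = Alice
user id="103" status="pending"

ANSWER: pending


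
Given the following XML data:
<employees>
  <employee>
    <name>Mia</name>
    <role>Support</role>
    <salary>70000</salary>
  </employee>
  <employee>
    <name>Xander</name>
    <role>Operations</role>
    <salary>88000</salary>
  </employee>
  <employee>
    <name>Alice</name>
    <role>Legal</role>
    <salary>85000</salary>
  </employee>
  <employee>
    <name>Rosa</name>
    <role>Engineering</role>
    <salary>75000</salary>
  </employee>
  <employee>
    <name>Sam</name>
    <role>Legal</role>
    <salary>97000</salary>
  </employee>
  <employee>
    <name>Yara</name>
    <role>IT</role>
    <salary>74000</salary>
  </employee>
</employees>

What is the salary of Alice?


Searching for <employee> with <name>Alice</name>
Found at position 3
<salary>85000</salary>

ANSWER: 85000


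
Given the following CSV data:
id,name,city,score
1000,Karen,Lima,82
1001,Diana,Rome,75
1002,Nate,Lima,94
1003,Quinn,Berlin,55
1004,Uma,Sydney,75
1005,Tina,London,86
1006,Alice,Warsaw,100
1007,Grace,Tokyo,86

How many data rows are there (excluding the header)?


Counting rows (excluding header):
Header: id,name,city,score
Data rows: 8

ANSWER: 8


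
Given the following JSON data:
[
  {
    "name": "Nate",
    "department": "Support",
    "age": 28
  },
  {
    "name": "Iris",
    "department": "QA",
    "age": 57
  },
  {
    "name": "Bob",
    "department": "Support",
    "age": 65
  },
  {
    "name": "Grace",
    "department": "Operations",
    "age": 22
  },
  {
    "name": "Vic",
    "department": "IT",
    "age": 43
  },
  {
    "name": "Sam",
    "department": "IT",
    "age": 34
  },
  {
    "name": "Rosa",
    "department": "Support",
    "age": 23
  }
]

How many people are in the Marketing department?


Scanning records for department = Marketing
  No matches found
Count: 0

ANSWER: 0


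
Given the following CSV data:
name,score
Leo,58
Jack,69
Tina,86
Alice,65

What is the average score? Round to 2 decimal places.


Scores: 58, 69, 86, 65
Sum = 278
Count = 4
Average = 278 / 4 = 69.50

ANSWER: 69.50


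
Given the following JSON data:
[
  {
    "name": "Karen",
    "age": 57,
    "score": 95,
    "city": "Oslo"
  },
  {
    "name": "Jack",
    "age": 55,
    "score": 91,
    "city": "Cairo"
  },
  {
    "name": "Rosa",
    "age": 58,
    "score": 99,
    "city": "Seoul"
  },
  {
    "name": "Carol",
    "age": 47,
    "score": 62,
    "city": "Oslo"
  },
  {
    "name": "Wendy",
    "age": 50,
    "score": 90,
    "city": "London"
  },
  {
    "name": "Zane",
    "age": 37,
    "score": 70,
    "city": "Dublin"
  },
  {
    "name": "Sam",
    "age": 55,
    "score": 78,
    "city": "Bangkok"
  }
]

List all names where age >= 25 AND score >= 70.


Checking both conditions:
  Karen (age=57, score=95) -> YES
  Jack (age=55, score=91) -> YES
  Rosa (age=58, score=99) -> YES
  Carol (age=47, score=62) -> no
  Wendy (age=50, score=90) -> YES
  Zane (age=37, score=70) -> YES
  Sam (age=55, score=78) -> YES


ANSWER: Karen, Jack, Rosa, Wendy, Zane, Sam


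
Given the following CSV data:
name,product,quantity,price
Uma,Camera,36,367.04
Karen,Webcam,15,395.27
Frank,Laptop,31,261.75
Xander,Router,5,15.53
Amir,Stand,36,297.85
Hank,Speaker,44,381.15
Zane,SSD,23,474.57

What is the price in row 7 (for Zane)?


Row 7: Zane
Column 'price' = 474.57

ANSWER: 474.57


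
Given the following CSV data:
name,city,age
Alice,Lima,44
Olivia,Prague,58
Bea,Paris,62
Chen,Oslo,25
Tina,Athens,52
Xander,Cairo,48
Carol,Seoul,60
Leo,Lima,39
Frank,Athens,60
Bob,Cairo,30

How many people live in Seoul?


Scanning city column for 'Seoul':
  Row 7: Carol -> MATCH
Total matches: 1

ANSWER: 1


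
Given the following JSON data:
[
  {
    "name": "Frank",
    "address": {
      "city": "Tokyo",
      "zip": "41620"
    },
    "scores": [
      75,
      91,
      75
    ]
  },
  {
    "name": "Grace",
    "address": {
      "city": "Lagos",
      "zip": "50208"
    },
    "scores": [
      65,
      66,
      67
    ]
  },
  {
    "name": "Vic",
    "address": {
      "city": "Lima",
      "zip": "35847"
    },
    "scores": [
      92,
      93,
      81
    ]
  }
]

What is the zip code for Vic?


Path: records[2].address.zip
Value: 35847

ANSWER: 35847


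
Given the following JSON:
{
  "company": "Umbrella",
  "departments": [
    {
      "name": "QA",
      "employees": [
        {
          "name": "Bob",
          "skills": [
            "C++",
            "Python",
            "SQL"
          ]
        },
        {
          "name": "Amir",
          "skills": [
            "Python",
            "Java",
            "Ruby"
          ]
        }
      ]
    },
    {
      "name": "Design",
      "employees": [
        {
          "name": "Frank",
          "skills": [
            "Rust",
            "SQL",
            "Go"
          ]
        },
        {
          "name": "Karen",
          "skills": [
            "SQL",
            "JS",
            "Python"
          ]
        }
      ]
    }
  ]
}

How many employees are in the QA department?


Path: departments[0].employees
Count: 2

ANSWER: 2


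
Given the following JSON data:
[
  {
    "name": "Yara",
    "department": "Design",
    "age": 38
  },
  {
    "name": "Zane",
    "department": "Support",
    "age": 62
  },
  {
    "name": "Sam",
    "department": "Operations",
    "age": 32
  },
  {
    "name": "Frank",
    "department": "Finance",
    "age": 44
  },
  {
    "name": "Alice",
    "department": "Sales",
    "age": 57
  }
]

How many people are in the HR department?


Scanning records for department = HR
  No matches found
Count: 0

ANSWER: 0


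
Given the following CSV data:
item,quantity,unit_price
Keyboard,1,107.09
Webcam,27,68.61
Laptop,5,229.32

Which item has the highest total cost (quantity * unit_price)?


Computing row totals:
  Keyboard: 107.09
  Webcam: 1852.47
  Laptop: 1146.6
Maximum: Webcam (1852.47)

ANSWER: Webcam


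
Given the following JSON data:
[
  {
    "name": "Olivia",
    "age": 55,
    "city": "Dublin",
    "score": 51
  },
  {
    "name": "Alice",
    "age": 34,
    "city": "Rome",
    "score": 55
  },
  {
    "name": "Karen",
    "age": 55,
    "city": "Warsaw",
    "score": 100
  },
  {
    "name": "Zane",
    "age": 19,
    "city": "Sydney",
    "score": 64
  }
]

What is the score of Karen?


Looking up record where name = Karen
Record index: 2
Field 'score' = 100

ANSWER: 100


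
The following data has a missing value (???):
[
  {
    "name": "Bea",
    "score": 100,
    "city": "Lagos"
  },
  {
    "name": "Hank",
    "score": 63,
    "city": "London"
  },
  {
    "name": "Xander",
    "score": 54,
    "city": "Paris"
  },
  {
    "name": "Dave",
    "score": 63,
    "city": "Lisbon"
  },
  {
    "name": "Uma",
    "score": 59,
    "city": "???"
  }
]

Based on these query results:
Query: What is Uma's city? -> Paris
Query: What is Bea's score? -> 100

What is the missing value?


The missing value is Uma's city
From query: Uma's city = Paris

ANSWER: Paris


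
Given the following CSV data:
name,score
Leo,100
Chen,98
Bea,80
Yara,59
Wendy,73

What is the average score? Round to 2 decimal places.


Scores: 100, 98, 80, 59, 73
Sum = 410
Count = 5
Average = 410 / 5 = 82.00

ANSWER: 82.00


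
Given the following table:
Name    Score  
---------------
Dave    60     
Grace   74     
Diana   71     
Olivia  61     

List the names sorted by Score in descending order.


Sorting by Score (descending):
  Grace: 74
  Diana: 71
  Olivia: 61
  Dave: 60


ANSWER: Grace, Diana, Olivia, Dave


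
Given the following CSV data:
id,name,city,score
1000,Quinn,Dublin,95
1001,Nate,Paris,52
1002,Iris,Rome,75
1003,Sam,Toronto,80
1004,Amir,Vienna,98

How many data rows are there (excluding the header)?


Counting rows (excluding header):
Header: id,name,city,score
Data rows: 5

ANSWER: 5


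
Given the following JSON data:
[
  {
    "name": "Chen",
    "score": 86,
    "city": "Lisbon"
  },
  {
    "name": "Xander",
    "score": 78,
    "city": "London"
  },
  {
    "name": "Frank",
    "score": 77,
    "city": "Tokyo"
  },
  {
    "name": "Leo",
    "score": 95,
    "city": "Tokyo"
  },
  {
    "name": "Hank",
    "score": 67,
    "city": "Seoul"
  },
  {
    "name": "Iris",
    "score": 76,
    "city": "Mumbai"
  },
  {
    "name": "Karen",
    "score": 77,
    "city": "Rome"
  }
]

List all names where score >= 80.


Filtering records where score >= 80:
  Chen (score=86) -> YES
  Xander (score=78) -> no
  Frank (score=77) -> no
  Leo (score=95) -> YES
  Hank (score=67) -> no
  Iris (score=76) -> no
  Karen (score=77) -> no


ANSWER: Chen, Leo


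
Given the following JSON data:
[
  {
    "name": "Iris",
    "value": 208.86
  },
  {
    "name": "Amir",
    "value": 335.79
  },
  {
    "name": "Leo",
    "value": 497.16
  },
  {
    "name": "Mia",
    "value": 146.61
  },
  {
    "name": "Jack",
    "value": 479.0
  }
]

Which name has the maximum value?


Comparing values:
  Iris: 208.86
  Amir: 335.79
  Leo: 497.16
  Mia: 146.61
  Jack: 479.0
Maximum: Leo (497.16)

ANSWER: Leo


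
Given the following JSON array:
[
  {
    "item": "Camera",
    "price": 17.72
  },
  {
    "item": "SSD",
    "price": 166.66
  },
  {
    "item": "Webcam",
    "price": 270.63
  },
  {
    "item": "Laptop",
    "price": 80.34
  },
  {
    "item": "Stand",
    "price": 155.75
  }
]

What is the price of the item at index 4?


Array index 4 -> Stand
price = 155.75

ANSWER: 155.75


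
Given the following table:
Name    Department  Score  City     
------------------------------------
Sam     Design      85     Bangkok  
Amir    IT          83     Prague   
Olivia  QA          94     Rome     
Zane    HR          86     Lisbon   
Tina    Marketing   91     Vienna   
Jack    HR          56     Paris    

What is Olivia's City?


Row 3: Olivia
City = Rome

ANSWER: Rome


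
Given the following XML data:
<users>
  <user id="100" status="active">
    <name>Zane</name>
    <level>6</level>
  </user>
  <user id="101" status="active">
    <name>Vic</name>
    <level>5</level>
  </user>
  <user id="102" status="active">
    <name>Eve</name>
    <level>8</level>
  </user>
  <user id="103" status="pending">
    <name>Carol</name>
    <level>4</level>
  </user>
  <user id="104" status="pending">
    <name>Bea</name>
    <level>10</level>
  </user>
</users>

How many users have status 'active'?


Counting users with status='active':
  Zane (id=100) -> MATCH
  Vic (id=101) -> MATCH
  Eve (id=102) -> MATCH
Count: 3

ANSWER: 3


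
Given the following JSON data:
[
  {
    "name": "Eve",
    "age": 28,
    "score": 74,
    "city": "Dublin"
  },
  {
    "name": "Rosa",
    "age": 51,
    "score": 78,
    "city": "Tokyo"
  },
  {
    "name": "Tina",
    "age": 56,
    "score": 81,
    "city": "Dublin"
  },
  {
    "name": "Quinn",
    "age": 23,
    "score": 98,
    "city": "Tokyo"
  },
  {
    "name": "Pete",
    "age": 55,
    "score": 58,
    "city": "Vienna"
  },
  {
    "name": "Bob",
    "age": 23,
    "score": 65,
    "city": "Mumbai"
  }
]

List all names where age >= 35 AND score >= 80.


Checking both conditions:
  Eve (age=28, score=74) -> no
  Rosa (age=51, score=78) -> no
  Tina (age=56, score=81) -> YES
  Quinn (age=23, score=98) -> no
  Pete (age=55, score=58) -> no
  Bob (age=23, score=65) -> no


ANSWER: Tina


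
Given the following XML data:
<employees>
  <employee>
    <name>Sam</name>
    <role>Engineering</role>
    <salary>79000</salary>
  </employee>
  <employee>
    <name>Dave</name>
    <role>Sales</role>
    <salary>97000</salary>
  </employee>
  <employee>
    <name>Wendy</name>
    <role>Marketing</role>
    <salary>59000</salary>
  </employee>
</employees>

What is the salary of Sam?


Searching for <employee> with <name>Sam</name>
Found at position 1
<salary>79000</salary>

ANSWER: 79000


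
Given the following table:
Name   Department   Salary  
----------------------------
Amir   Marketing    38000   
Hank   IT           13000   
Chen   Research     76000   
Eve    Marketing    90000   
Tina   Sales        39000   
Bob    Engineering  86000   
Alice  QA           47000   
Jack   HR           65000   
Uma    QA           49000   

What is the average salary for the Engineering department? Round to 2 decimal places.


Engineering department members:
  Bob: 86000
Sum = 86000
Count = 1
Average = 86000 / 1 = 86000.00

ANSWER: 86000.00


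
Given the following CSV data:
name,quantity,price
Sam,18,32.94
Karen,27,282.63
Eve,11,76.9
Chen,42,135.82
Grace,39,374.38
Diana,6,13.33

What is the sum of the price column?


Values in 'price' column:
  Row 1: 32.94
  Row 2: 282.63
  Row 3: 76.9
  Row 4: 135.82
  Row 5: 374.38
  Row 6: 13.33
Sum = 32.94 + 282.63 + 76.9 + 135.82 + 374.38 + 13.33 = 916.0

ANSWER: 916.0


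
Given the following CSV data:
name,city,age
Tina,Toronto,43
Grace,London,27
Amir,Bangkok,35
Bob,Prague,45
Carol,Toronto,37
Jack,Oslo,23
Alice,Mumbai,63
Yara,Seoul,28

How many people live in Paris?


Scanning city column for 'Paris':
Total matches: 0

ANSWER: 0


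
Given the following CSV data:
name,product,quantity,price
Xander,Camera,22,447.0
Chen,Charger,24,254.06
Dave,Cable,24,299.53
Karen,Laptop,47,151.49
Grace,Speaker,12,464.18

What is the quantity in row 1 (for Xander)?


Row 1: Xander
Column 'quantity' = 22

ANSWER: 22


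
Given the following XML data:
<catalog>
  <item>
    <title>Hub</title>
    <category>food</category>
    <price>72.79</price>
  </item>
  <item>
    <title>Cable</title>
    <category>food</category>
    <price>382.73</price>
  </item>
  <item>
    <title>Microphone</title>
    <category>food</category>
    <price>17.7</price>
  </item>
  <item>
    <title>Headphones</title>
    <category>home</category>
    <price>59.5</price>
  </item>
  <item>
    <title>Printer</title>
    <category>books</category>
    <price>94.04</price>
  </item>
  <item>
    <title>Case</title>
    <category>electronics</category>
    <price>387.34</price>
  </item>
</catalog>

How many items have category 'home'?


Scanning <item> elements for <category>home</category>:
  Item 4: Headphones -> MATCH
Count: 1

ANSWER: 1


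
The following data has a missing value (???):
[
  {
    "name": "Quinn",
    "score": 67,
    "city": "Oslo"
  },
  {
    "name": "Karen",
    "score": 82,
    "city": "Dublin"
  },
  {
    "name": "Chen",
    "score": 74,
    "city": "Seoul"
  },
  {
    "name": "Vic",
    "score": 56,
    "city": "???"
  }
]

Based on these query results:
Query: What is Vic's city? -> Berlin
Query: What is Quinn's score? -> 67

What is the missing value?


The missing value is Vic's city
From query: Vic's city = Berlin

ANSWER: Berlin


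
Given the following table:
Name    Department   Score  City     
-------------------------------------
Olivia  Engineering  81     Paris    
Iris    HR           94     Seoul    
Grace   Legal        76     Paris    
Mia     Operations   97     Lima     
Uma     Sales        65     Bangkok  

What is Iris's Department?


Row 2: Iris
Department = HR

ANSWER: HR


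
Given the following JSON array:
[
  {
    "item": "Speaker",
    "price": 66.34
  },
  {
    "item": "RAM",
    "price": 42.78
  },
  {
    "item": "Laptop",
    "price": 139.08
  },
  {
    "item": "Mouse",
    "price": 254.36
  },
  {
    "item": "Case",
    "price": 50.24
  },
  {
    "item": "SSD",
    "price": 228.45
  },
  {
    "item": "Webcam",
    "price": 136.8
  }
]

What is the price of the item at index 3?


Array index 3 -> Mouse
price = 254.36

ANSWER: 254.36


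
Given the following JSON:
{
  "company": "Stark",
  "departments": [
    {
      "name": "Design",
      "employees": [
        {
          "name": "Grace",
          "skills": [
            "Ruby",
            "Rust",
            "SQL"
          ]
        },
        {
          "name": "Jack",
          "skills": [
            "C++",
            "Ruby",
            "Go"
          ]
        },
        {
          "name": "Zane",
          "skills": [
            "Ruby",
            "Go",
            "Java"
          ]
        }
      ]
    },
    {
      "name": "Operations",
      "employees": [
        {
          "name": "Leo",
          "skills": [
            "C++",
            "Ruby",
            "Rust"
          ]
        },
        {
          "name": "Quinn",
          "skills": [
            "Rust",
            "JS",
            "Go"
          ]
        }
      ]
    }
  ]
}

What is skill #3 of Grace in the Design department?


Path: departments[0].employees[0].skills[2]
Value: SQL

ANSWER: SQL


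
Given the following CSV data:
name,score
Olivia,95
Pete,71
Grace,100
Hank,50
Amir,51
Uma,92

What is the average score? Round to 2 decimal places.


Scores: 95, 71, 100, 50, 51, 92
Sum = 459
Count = 6
Average = 459 / 6 = 76.50

ANSWER: 76.50


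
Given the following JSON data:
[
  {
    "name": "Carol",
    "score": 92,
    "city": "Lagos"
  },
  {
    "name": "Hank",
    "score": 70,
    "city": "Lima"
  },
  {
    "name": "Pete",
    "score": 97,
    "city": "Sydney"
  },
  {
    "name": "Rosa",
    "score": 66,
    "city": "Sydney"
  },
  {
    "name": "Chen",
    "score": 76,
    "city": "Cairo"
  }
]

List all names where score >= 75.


Filtering records where score >= 75:
  Carol (score=92) -> YES
  Hank (score=70) -> no
  Pete (score=97) -> YES
  Rosa (score=66) -> no
  Chen (score=76) -> YES


ANSWER: Carol, Pete, Chen


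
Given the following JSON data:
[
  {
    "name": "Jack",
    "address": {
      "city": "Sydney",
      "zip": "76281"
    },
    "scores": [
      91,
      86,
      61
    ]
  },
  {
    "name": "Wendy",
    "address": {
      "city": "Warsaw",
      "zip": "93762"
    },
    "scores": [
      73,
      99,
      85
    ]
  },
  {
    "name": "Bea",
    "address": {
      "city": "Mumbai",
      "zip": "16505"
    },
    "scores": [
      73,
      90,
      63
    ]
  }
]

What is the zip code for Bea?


Path: records[2].address.zip
Value: 16505

ANSWER: 16505


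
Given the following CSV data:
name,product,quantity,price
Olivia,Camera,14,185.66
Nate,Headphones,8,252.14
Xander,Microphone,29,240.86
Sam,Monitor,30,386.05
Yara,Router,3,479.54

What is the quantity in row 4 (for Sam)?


Row 4: Sam
Column 'quantity' = 30

ANSWER: 30


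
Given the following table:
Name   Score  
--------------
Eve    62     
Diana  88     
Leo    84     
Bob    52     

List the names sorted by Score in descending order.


Sorting by Score (descending):
  Diana: 88
  Leo: 84
  Eve: 62
  Bob: 52


ANSWER: Diana, Leo, Eve, Bob


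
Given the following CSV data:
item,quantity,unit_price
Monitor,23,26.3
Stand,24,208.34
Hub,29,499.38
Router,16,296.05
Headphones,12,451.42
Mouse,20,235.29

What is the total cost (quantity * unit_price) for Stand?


Row: Stand
quantity = 24
unit_price = 208.34
total = 24 * 208.34 = 5000.16

ANSWER: 5000.16


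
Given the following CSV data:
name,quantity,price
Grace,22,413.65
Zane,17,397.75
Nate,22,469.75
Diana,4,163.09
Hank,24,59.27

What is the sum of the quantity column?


Values in 'quantity' column:
  Row 1: 22
  Row 2: 17
  Row 3: 22
  Row 4: 4
  Row 5: 24
Sum = 22 + 17 + 22 + 4 + 24 = 89

ANSWER: 89


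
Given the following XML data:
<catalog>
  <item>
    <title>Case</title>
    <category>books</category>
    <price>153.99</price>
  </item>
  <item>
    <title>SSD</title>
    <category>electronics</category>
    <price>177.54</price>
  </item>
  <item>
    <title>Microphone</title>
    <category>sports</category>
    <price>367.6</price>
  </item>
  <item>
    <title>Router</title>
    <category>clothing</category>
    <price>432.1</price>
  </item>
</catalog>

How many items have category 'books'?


Scanning <item> elements for <category>books</category>:
  Item 1: Case -> MATCH
Count: 1

ANSWER: 1


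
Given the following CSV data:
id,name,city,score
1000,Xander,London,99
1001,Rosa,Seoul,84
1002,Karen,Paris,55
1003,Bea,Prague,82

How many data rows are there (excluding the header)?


Counting rows (excluding header):
Header: id,name,city,score
Data rows: 4

ANSWER: 4


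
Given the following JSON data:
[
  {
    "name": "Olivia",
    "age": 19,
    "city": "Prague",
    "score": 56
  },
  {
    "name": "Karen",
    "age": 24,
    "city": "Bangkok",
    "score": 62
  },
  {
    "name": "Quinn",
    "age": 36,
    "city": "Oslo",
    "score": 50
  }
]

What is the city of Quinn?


Looking up record where name = Quinn
Record index: 2
Field 'city' = Oslo

ANSWER: Oslo


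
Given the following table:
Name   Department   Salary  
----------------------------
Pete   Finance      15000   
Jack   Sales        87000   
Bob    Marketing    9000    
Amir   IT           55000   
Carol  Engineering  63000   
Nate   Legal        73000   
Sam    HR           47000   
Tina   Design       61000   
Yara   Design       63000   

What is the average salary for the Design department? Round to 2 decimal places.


Design department members:
  Tina: 61000
  Yara: 63000
Sum = 124000
Count = 2
Average = 124000 / 2 = 62000.00

ANSWER: 62000.00
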